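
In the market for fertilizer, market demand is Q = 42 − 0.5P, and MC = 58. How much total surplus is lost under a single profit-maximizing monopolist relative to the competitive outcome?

Inverting demand: P = 84 − 2Q.
Under competition P = MC = 58, so Q = (84 − 58)/2 = 13.
Monopoly sets MR = MC: 84 − 4Q = 58 ⇒ Q = 6.5, P = 84 − 2·6.5 = 71.
DWL is the triangle between Q = 6.5 and Q = 13: ½·(13 − 6.5)·(71 − 58) = 42.25.

DWL = 42.25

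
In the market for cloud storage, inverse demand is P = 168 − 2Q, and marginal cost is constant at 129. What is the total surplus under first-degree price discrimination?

TS = 380.25

Under first-degree price discrimination the firm charges each unit its demand price and produces up to where P = MC, i.e. Q = 19.5. Consumer surplus is zero; producer surplus equals total surplus.
TS = 380.25 (equal to competitive TS).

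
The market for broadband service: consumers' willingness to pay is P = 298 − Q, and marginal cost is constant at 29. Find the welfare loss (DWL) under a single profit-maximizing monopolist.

DWL = 9045.125

Competitive firms price at marginal cost: P = 29, giving Q = 269.
A monopolist chooses Q where MR = MC. MR = 298 − 2Q; setting this equal to 29 gives Q = 134.5 and P = 163.5.
DWL is the triangle between Q = 134.5 and Q = 269: ½·(269 − 134.5)·(163.5 − 29) = 9045.125.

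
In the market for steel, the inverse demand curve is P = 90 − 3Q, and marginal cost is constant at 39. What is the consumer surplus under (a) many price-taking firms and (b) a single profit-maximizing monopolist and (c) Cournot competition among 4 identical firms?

Competition: CS = 433.5; Monopoly: CS = 108.375; Cournot: CS = 277.44

Competitive firms price at marginal cost: P = 39, giving Q = 17.
CS = ½·(90 − 39)·17 = 433.5.
The monopolist equates marginal revenue to marginal cost: 90 − 6Q = 39, so Q = 8.5. From demand, P = 64.5.
CS = ½·(90 − 64.5)·8.5 = 108.375.
In a 4-firm Cournot equilibrium, symmetry and the first-order condition give q = (90 − 39)/(15) = 3.4. So Q = 13.6 and P = 49.2.
CS = ½·(90 − 49.2)·13.6 = 277.44.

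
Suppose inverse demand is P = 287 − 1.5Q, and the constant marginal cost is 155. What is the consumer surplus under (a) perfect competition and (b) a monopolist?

Competition: CS = 5808; Monopoly: CS = 1452

Under competition P = MC = 155, so Q = (287 − 155)/1.5 = 88.
CS = ½·(287 − 155)·88 = 5808.
The monopolist equates marginal revenue to marginal cost: 287 − 3Q = 155, so Q = 44. From demand, P = 221.
CS = ½·(287 − 221)·44 = 1452.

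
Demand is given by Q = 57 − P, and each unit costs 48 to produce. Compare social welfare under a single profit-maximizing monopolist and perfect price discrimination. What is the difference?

Inverting demand: P = 57 − Q.
The monopolist equates marginal revenue to marginal cost: 57 − 2Q = 48, so Q = 4.5. From demand, P = 52.5.
CS = ½·(57 − 52.5)·4.5 = 10.125; PS = (52.5 − 48)·4.5 = 20.25; TS = 30.375.
A perfectly discriminating monopolist sells every unit with P(Q) ≥ MC(Q), so output equals the competitive quantity Q = 9. Each buyer pays their reservation price, so CS = 0 and the firm captures all surplus.
TS = 40.5 (equal to competitive TS).
Change in social welfare: 40.5 − 30.375 = 10.125.

TS rises by 10.125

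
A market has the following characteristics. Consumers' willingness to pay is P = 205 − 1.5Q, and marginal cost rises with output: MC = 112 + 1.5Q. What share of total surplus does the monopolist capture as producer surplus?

PS/TS = 0.75

Monopoly sets MR = MC: 205 − 3Q = 112 + 1.5Q ⇒ Q = 62/3, P = 205 − 1.5·62/3 = 174.
CS = ½·(205 − 174)·62/3 = 961/3.
PS = P·Q − VC(Q) = 174·62/3 − (112·62/3 + ½·1.5·(62/3)²) = 961.
Share captured = PS/TS = 961/(3844/3) = 0.75.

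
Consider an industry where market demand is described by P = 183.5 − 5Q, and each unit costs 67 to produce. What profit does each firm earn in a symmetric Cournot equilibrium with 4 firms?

π_i = 108.578

With 4 symmetric Cournot firms, each firm's FOC gives 183.5 − 25q = 67, so q = 4.66, Q = 4·4.66 = 18.64, and P = 90.3.
Each firm's profit = (90.3 − 67)·4.66 = 108.578.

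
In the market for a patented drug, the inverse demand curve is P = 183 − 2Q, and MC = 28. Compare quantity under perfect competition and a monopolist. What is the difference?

Perfect competition: P = MC = 28, so 183 − 2Q = 28 and Q = 77.5.
A monopolist chooses Q where MR = MC. MR = 183 − 4Q; setting this equal to 28 gives Q = 38.75 and P = 105.5.
Change in quantity: 38.75 − 77.5 = −38.75.

Q falls by 38.75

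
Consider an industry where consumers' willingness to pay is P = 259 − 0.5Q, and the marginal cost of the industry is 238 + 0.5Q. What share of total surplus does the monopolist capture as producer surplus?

PS/TS = 0.75

The monopolist equates marginal revenue to marginal cost: 259 − Q = 238 + 0.5Q, so Q = 14. From demand, P = 252.
CS = ½·(259 − 252)·14 = 49.
PS = P·Q − VC(Q) = 252·14 − (238·14 + ½·0.5·14²) = 147.
Share captured = PS/TS = 147/196 = 0.75.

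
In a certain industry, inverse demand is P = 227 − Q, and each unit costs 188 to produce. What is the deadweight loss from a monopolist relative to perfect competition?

Perfect competition: P = MC = 188, so 227 − Q = 188 and Q = 39.
A monopolist chooses Q where MR = MC. MR = 227 − 2Q; setting this equal to 188 gives Q = 19.5 and P = 207.5.
DWL is the triangle between Q = 19.5 and Q = 39: ½·(39 − 19.5)·(207.5 − 188) = 190.125.

DWL = 190.125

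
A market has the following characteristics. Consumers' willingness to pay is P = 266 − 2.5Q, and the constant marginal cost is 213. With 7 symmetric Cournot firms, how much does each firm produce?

Cournot with 7 identical firms: the symmetric best-response condition is 266 − 20q = 213. Each firm produces q = 2.65, total output Q = 18.55, price P = 219.625.

q_i = 2.65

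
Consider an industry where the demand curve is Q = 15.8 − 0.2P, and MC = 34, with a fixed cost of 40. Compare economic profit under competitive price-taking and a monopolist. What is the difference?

Inverting demand: P = 79 − 5Q.
Perfect competition: P = MC = 34, so 79 − 5Q = 34 and Q = 9.
Profit = (34 − 34)·9 − 40 = −40.
A monopolist chooses Q where MR = MC. MR = 79 − 10Q; setting this equal to 34 gives Q = 4.5 and P = 56.5.
Profit = (56.5 − 34)·4.5 − 40 = 61.25.
Change in economic profit: 61.25 − −40 = 101.25.

π rises by 101.25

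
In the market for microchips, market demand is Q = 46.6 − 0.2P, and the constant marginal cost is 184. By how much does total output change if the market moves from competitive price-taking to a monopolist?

Inverting demand: P = 233 − 5Q.
Perfect competition: P = MC = 184, so 233 − 5Q = 184 and Q = 9.8.
A monopolist chooses Q where MR = MC. MR = 233 − 10Q; setting this equal to 184 gives Q = 4.9 and P = 208.5.
Change in total output: 4.9 − 9.8 = −4.9.

Total output falls by 4.9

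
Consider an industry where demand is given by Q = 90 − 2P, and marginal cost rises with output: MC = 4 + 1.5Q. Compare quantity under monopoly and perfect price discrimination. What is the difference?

Inverting demand: P = 45 − 0.5Q.
A monopolist chooses Q where MR = MC. MR = 45 − Q; setting this equal to 4 + 1.5Q gives Q = 16.4 and P = 36.8.
Under first-degree price discrimination the firm charges each unit its demand price and produces up to where P = MC, i.e. Q = 20.5. Consumer surplus is zero; producer surplus equals total surplus.
Change in quantity: 20.5 − 16.4 = 4.1.

Q rises by 4.1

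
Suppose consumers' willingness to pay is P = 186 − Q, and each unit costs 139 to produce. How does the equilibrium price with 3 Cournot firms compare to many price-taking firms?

Cournot: P = 150.75; Competition: P = 139

In a 3-firm Cournot equilibrium, symmetry and the first-order condition give q = (186 − 139)/(4) = 11.75. So Q = 35.25 and P = 150.75.
Competitive firms price at marginal cost: P = 139, giving Q = 47.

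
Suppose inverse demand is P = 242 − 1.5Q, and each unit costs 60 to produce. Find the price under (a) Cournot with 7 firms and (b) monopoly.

Cournot: P = 82.75; Monopoly: P = 151

In a 7-firm Cournot equilibrium, symmetry and the first-order condition give q = (242 − 60)/(12) = 91/6. So Q = 637/6 and P = 82.75.
The monopolist equates marginal revenue to marginal cost: 242 − 3Q = 60, so Q = 182/3. From demand, P = 151.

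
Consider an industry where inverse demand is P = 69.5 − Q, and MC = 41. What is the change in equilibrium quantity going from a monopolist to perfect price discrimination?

Q rises by 14.25

A monopolist chooses Q where MR = MC. MR = 69.5 − 2Q; setting this equal to 41 gives Q = 14.25 and P = 55.25.
With perfect price discrimination, output is the efficient level Q = 28.5 (where demand meets MC), but every buyer pays their willingness to pay: CS = 0 and PS = total surplus.
Change in equilibrium quantity: 28.5 − 14.25 = 14.25.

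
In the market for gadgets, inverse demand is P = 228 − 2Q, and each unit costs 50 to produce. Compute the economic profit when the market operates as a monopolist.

Profit = 3960.5

A monopolist chooses Q where MR = MC. MR = 228 − 4Q; setting this equal to 50 gives Q = 44.5 and P = 139.
Profit = (139 − 50)·44.5 = 3960.5.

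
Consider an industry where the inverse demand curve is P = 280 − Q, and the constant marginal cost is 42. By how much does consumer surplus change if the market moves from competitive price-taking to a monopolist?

Under competition P = MC = 42, so Q = (280 − 42)/1 = 238.
CS = ½·(280 − 42)·238 = 28322.
A monopolist chooses Q where MR = MC. MR = 280 − 2Q; setting this equal to 42 gives Q = 119 and P = 161.
CS = ½·(280 − 161)·119 = 7080.5.
Change in consumer surplus: 7080.5 − 28322 = −21241.5.

CS falls by 21241.5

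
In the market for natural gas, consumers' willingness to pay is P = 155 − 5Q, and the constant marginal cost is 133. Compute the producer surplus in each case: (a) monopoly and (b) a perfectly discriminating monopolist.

The monopolist equates marginal revenue to marginal cost: 155 − 10Q = 133, so Q = 2.2. From demand, P = 144.
PS = (144 − 133)·2.2 = 24.2.
A perfectly discriminating monopolist sells every unit with P(Q) ≥ MC(Q), so output equals the competitive quantity Q = 4.4. Each buyer pays their reservation price, so CS = 0 and the firm captures all surplus.
PS = ½·(155 − 133)·4.4 = 48.4.

Monopoly: PS = 24.2; Perfect PD: PS = 48.4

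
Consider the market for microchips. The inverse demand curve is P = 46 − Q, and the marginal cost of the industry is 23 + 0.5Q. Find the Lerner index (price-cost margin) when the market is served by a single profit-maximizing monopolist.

Monopoly sets MR = MC: 46 − 2Q = 23 + 0.5Q ⇒ Q = 9.2, P = 46 − 9.2 = 36.8.
Lerner index = (P − MC)/P = (36.8 − 27.6)/36.8 = 0.25.

Lerner index = 0.25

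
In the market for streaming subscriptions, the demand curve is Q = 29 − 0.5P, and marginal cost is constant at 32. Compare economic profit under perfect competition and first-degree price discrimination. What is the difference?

Economic profit rises by 169

Inverting demand: P = 58 − 2Q.
Competitive firms price at marginal cost: P = 32, giving Q = 13.
Profit = (32 − 32)·13 = 0.
A perfectly discriminating monopolist sells every unit with P(Q) ≥ MC(Q), so output equals the competitive quantity Q = 13. Each buyer pays their reservation price, so CS = 0 and the firm captures all surplus.
PS equals the full surplus area, 169. Profit = 169 = 169.
Change in economic profit: 169 − 0 = 169.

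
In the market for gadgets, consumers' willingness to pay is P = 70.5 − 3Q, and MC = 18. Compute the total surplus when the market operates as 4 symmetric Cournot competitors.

TS = 441

Cournot with 4 identical firms: the symmetric best-response condition is 70.5 − 15q = 18. Each firm produces q = 3.5, total output Q = 14, price P = 28.5.
CS = ½·(70.5 − 28.5)·14 = 294; PS = (28.5 − 18)·14 = 147; TS = 441.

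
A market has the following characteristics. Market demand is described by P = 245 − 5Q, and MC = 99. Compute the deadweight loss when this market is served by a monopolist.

Perfect competition: P = MC = 99, so 245 − 5Q = 99 and Q = 29.2.
A monopolist chooses Q where MR = MC. MR = 245 − 10Q; setting this equal to 99 gives Q = 14.6 and P = 172.
DWL is the triangle between Q = 14.6 and Q = 29.2: ½·(29.2 − 14.6)·(172 − 99) = 532.9.

DWL = 532.9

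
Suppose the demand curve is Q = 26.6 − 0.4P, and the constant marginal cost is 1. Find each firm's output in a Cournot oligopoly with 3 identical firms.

Inverting demand: P = 66.5 − 2.5Q.
With 3 symmetric Cournot firms, each firm's FOC gives 66.5 − 10q = 1, so q = 6.55, Q = 3·6.55 = 19.65, and P = 17.375.

q_i = 6.55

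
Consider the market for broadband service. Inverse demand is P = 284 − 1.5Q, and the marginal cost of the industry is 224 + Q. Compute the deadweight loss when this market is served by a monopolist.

DWL = 101.25

Under competition P = MC: 284 − 1.5Q = 224 + Q ⇒ Q = 24, P = 248.
Monopoly sets MR = MC: 284 − 3Q = 224 + Q ⇒ Q = 15, P = 284 − 1.5·15 = 261.5.
CS = ½·(284 − 248)·24 = 432; PS = (248·24 − 224·24 − ½·1·24²) = 288; TS = 720.
CS = ½·(284 − 261.5)·15 = 168.75; PS = (261.5·15 − 224·15 − ½·1·15²) = 450; TS = 618.75.
DWL = 720 − 618.75 = 101.25.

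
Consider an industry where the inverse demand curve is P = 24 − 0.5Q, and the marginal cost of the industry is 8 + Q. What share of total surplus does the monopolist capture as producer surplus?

A monopolist chooses Q where MR = MC. MR = 24 − Q; setting this equal to 8 + Q gives Q = 8 and P = 20.
CS = ½·(24 − 20)·8 = 16.
PS = P·Q − VC(Q) = 20·8 − (8·8 + ½·1·8²) = 64.
Share captured = PS/TS = 64/80 = 0.8.

PS/TS = 0.8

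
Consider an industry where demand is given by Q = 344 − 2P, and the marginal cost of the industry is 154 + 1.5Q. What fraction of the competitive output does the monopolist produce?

Q_m/Q_c = 0.8

Inverting demand: P = 172 − 0.5Q.
Monopoly sets MR = MC: 172 − Q = 154 + 1.5Q ⇒ Q = 7.2, P = 172 − 0.5·7.2 = 168.4.
Competitive equilibrium sets price equal to marginal cost: 172 − 0.5Q = 154 + 1.5Q, so Q = 9 and P = 167.5.
Ratio Q_m/Q_c = 7.2/9 = 0.8.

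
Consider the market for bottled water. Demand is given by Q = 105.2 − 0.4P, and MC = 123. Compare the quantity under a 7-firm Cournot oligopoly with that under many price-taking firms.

Inverting demand: P = 263 − 2.5Q.
Cournot with 7 identical firms: the symmetric best-response condition is 263 − 20q = 123. Each firm produces q = 7, total output Q = 49, price P = 140.5.
Perfect competition: P = MC = 123, so 263 − 2.5Q = 123 and Q = 56.

Cournot: Q = 49; Competition: Q = 56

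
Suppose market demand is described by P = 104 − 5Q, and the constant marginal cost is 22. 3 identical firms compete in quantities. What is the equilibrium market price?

P = 42.5

In a 3-firm Cournot equilibrium, symmetry and the first-order condition give q = (104 − 22)/(20) = 4.1. So Q = 12.3 and P = 42.5.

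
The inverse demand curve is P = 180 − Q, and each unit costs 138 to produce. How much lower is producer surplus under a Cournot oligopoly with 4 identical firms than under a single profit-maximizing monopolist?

A monopolist chooses Q where MR = MC. MR = 180 − 2Q; setting this equal to 138 gives Q = 21 and P = 159.
PS = (159 − 138)·21 = 441.
In a 4-firm Cournot equilibrium, symmetry and the first-order condition give q = (180 − 138)/(5) = 8.4. So Q = 33.6 and P = 146.4.
PS = (146.4 − 138)·33.6 = 282.24.
Change in producer surplus: 282.24 − 441 = −158.76.

Producer surplus falls by 158.76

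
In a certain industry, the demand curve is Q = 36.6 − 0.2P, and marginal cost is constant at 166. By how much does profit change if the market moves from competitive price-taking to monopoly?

Inverting demand: P = 183 − 5Q.
Competitive firms price at marginal cost: P = 166, giving Q = 3.4.
Profit = (166 − 166)·3.4 = 0.
Monopoly sets MR = MC: 183 − 10Q = 166 ⇒ Q = 1.7, P = 183 − 5·1.7 = 174.5.
Profit = (174.5 − 166)·1.7 = 14.45.
Change in profit: 14.45 − 0 = 14.45.

Profit rises by 14.45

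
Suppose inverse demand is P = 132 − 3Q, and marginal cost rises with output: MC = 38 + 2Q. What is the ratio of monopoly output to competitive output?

Monopoly sets MR = MC: 132 − 6Q = 38 + 2Q ⇒ Q = 11.75, P = 132 − 3·11.75 = 96.75.
Under competition P = MC: 132 − 3Q = 38 + 2Q ⇒ Q = 18.8, P = 75.6.
Ratio Q_m/Q_c = 11.75/18.8 = 0.625.

Q_m/Q_c = 0.625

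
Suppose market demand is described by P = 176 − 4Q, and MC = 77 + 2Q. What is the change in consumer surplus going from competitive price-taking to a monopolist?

Competitive equilibrium sets price equal to marginal cost: 176 − 4Q = 77 + 2Q, so Q = 16.5 and P = 110.
CS = ½·(176 − 110)·16.5 = 544.5.
A monopolist chooses Q where MR = MC. MR = 176 − 8Q; setting this equal to 77 + 2Q gives Q = 9.9 and P = 136.4.
CS = ½·(176 − 136.4)·9.9 = 196.02.
Change in consumer surplus: 196.02 − 544.5 = −348.48.

CS falls by 348.48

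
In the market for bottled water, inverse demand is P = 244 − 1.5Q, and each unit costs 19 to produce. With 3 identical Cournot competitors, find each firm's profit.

With 3 symmetric Cournot firms, each firm's FOC gives 244 − 6q = 19, so q = 37.5, Q = 3·37.5 = 112.5, and P = 75.25.
Each firm's profit = (75.25 − 19)·37.5 = 2109.375.

π_i = 2109.375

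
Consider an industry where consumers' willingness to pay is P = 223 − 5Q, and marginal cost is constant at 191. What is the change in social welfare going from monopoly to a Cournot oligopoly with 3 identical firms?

The monopolist equates marginal revenue to marginal cost: 223 − 10Q = 191, so Q = 3.2. From demand, P = 207.
CS = ½·(223 − 207)·3.2 = 25.6; PS = (207 − 191)·3.2 = 51.2; TS = 76.8.
With 3 symmetric Cournot firms, each firm's FOC gives 223 − 20q = 191, so q = 1.6, Q = 3·1.6 = 4.8, and P = 199.
CS = ½·(223 − 199)·4.8 = 57.6; PS = (199 − 191)·4.8 = 38.4; TS = 96.
Change in social welfare: 96 − 76.8 = 19.2.

Social welfare rises by 19.2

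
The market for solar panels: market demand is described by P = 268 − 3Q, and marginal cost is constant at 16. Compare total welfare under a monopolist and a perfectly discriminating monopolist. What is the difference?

TS rises by 2646

A monopolist chooses Q where MR = MC. MR = 268 − 6Q; setting this equal to 16 gives Q = 42 and P = 142.
CS = ½·(268 − 142)·42 = 2646; PS = (142 − 16)·42 = 5292; TS = 7938.
A perfectly discriminating monopolist sells every unit with P(Q) ≥ MC(Q), so output equals the competitive quantity Q = 84. Each buyer pays their reservation price, so CS = 0 and the firm captures all surplus.
TS = 10584 (equal to competitive TS).
Change in total welfare: 10584 − 7938 = 2646.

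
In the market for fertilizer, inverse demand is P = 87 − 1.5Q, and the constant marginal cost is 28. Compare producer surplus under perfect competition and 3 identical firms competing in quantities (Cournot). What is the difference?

Competitive firms price at marginal cost: P = 28, giving Q = 118/3.
PS = (28 − 28)·118/3 = 0.
Cournot with 3 identical firms: the symmetric best-response condition is 87 − 6q = 28. Each firm produces q = 59/6, total output Q = 29.5, price P = 42.75.
PS = (42.75 − 28)·29.5 = 435.125.
Change in producer surplus: 435.125 − 0 = 435.125.

Producer surplus rises by 435.125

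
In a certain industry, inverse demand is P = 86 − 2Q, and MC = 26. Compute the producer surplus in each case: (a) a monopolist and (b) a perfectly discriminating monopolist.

Monopoly: PS = 450; Perfect PD: PS = 900

The monopolist equates marginal revenue to marginal cost: 86 − 4Q = 26, so Q = 15. From demand, P = 56.
PS = (56 − 26)·15 = 450.
With perfect price discrimination, output is the efficient level Q = 30 (where demand meets MC), but every buyer pays their willingness to pay: CS = 0 and PS = total surplus.
PS = ½·(86 − 26)·30 = 900.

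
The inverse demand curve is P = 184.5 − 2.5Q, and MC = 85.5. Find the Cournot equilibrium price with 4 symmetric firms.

In a 4-firm Cournot equilibrium, symmetry and the first-order condition give q = (184.5 − 85.5)/(12.5) = 7.92. So Q = 31.68 and P = 105.3.

P = 105.3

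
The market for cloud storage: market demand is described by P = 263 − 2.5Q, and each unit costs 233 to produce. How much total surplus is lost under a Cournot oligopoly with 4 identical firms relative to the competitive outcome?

Under competition P = MC = 233, so Q = (263 − 233)/2.5 = 12.
In a 4-firm Cournot equilibrium, symmetry and the first-order condition give q = (263 − 233)/(12.5) = 2.4. So Q = 9.6 and P = 239.
DWL is the triangle between Q = 9.6 and Q = 12: ½·(12 − 9.6)·(239 − 233) = 7.2.

DWL = 7.2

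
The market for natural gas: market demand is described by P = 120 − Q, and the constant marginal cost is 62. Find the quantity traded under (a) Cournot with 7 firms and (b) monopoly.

Cournot with 7 identical firms: the symmetric best-response condition is 120 − 8q = 62. Each firm produces q = 7.25, total output Q = 50.75, price P = 69.25.
A monopolist chooses Q where MR = MC. MR = 120 − 2Q; setting this equal to 62 gives Q = 29 and P = 91.

Cournot: Q = 50.75; Monopoly: Q = 29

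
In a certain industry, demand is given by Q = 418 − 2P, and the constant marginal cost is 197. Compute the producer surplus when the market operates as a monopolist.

PS = 72

Inverting demand: P = 209 − 0.5Q.
Monopoly sets MR = MC: 209 − Q = 197 ⇒ Q = 12, P = 209 − 0.5·12 = 203.
PS = (203 − 197)·12 = 72.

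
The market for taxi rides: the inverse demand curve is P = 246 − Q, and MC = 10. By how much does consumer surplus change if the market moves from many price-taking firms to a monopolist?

CS falls by 20886

Perfect competition: P = MC = 10, so 246 − Q = 10 and Q = 236.
CS = ½·(246 − 10)·236 = 27848.
A monopolist chooses Q where MR = MC. MR = 246 − 2Q; setting this equal to 10 gives Q = 118 and P = 128.
CS = ½·(246 − 128)·118 = 6962.
Change in consumer surplus: 6962 − 27848 = −20886.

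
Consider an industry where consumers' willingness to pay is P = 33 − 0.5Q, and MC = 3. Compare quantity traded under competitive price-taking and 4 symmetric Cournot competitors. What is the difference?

Quantity traded falls by 12

Perfect competition: P = MC = 3, so 33 − 0.5Q = 3 and Q = 60.
Cournot with 4 identical firms: the symmetric best-response condition is 33 − 2.5q = 3. Each firm produces q = 12, total output Q = 48, price P = 9.
Change in quantity traded: 48 − 60 = −12.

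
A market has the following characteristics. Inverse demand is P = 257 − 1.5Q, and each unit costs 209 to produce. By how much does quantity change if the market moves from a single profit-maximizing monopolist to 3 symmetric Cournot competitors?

The monopolist equates marginal revenue to marginal cost: 257 − 3Q = 209, so Q = 16. From demand, P = 233.
With 3 symmetric Cournot firms, each firm's FOC gives 257 − 6q = 209, so q = 8, Q = 3·8 = 24, and P = 221.
Change in quantity: 24 − 16 = 8.

Quantity rises by 8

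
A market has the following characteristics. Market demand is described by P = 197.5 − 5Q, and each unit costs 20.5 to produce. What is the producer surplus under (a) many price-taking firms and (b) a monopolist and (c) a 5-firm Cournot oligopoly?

Competitive firms price at marginal cost: P = 20.5, giving Q = 35.4.
PS = (20.5 − 20.5)·35.4 = 0.
Monopoly sets MR = MC: 197.5 − 10Q = 20.5 ⇒ Q = 17.7, P = 197.5 − 5·17.7 = 109.
PS = (109 − 20.5)·17.7 = 1566.45.
In a 5-firm Cournot equilibrium, symmetry and the first-order condition give q = (197.5 − 20.5)/(30) = 5.9. So Q = 29.5 and P = 50.
PS = (50 − 20.5)·29.5 = 870.25.

Competition: PS = 0; Monopoly: PS = 1566.45; Cournot: PS = 870.25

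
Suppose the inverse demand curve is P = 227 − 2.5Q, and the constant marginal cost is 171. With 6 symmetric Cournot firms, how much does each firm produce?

q_i = 3.2

Cournot with 6 identical firms: the symmetric best-response condition is 227 − 17.5q = 171. Each firm produces q = 3.2, total output Q = 19.2, price P = 179.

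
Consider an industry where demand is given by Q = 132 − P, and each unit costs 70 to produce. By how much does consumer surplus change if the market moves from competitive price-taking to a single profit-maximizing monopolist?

Inverting demand: P = 132 − Q.
Competitive firms price at marginal cost: P = 70, giving Q = 62.
CS = ½·(132 − 70)·62 = 1922.
The monopolist equates marginal revenue to marginal cost: 132 − 2Q = 70, so Q = 31. From demand, P = 101.
CS = ½·(132 − 101)·31 = 480.5.
Change in consumer surplus: 480.5 − 1922 = −1441.5.

CS falls by 1441.5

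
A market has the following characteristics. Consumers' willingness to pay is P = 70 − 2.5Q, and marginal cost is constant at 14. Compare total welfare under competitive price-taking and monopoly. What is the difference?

Under competition P = MC = 14, so Q = (70 − 14)/2.5 = 22.4.
CS = ½·(70 − 14)·22.4 = 627.2; PS = (14 − 14)·22.4 = 0; TS = 627.2.
A monopolist chooses Q where MR = MC. MR = 70 − 5Q; setting this equal to 14 gives Q = 11.2 and P = 42.
CS = ½·(70 − 42)·11.2 = 156.8; PS = (42 − 14)·11.2 = 313.6; TS = 470.4.
Change in total welfare: 470.4 − 627.2 = −156.8.

Total welfare falls by 156.8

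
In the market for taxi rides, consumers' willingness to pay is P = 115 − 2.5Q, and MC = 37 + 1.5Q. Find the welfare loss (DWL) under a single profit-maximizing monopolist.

DWL = 112.5

Under competition P = MC: 115 − 2.5Q = 37 + 1.5Q ⇒ Q = 19.5, P = 66.25.
A monopolist chooses Q where MR = MC. MR = 115 − 5Q; setting this equal to 37 + 1.5Q gives Q = 12 and P = 85.
CS = ½·(115 − 66.25)·19.5 = 7605/16; PS = (66.25·19.5 − 37·19.5 − ½·1.5·19.5²) = 4563/16; TS = 760.5.
CS = ½·(115 − 85)·12 = 180; PS = (85·12 − 37·12 − ½·1.5·12²) = 468; TS = 648.
DWL = 760.5 − 648 = 112.5.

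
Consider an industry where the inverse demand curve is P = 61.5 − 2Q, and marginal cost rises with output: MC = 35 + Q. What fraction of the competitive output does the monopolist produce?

Q_m/Q_c = 0.6

The monopolist equates marginal revenue to marginal cost: 61.5 − 4Q = 35 + Q, so Q = 5.3. From demand, P = 50.9.
Competitive equilibrium sets price equal to marginal cost: 61.5 − 2Q = 35 + Q, so Q = 53/6 and P = 263/6.
Ratio Q_m/Q_c = 5.3/(53/6) = 0.6.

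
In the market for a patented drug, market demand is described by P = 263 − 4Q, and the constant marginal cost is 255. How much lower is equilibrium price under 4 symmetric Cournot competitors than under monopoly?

P falls by 2.4

Monopoly sets MR = MC: 263 − 8Q = 255 ⇒ Q = 1, P = 263 − 4·1 = 259.
With 4 symmetric Cournot firms, each firm's FOC gives 263 − 20q = 255, so q = 0.4, Q = 4·0.4 = 1.6, and P = 256.6.
Change in equilibrium price: 256.6 − 259 = −2.4.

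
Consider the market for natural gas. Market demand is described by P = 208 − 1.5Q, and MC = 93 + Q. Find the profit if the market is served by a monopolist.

Profit = 1653.125

The monopolist equates marginal revenue to marginal cost: 208 − 3Q = 93 + Q, so Q = 28.75. From demand, P = 164.875.
Profit = 164.875·28.75 − (93·28.75 + ½·1·28.75²) = 1653.125.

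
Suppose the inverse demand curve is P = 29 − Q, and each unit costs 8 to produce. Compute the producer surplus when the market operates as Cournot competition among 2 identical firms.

PS = 98

In a 2-firm Cournot equilibrium, symmetry and the first-order condition give q = (29 − 8)/(3) = 7. So Q = 14 and P = 15.
PS = (15 − 8)·14 = 98.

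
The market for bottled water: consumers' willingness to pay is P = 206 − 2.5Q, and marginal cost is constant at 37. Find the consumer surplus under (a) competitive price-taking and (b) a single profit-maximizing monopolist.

Competition: CS = 5712.2; Monopoly: CS = 1428.05

Perfect competition: P = MC = 37, so 206 − 2.5Q = 37 and Q = 67.6.
CS = ½·(206 − 37)·67.6 = 5712.2.
Monopoly sets MR = MC: 206 − 5Q = 37 ⇒ Q = 33.8, P = 206 − 2.5·33.8 = 121.5.
CS = ½·(206 − 121.5)·33.8 = 1428.05.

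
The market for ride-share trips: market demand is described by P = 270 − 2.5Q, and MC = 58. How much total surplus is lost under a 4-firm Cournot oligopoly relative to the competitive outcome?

DWL = 359.552

Competitive firms price at marginal cost: P = 58, giving Q = 84.8.
With 4 symmetric Cournot firms, each firm's FOC gives 270 − 12.5q = 58, so q = 16.96, Q = 4·16.96 = 67.84, and P = 100.4.
DWL is the triangle between Q = 67.84 and Q = 84.8: ½·(84.8 − 67.84)·(100.4 − 58) = 359.552.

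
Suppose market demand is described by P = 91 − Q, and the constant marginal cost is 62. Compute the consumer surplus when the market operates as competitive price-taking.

CS = 420.5

Under competition P = MC = 62, so Q = (91 − 62)/1 = 29.
CS = ½·(91 − 62)·29 = 420.5.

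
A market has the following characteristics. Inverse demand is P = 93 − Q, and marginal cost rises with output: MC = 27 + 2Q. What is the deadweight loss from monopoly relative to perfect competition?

DWL = 45.375

Competitive equilibrium sets price equal to marginal cost: 93 − Q = 27 + 2Q, so Q = 22 and P = 71.
A monopolist chooses Q where MR = MC. MR = 93 − 2Q; setting this equal to 27 + 2Q gives Q = 16.5 and P = 76.5.
CS = ½·(93 − 71)·22 = 242; PS = (71·22 − 27·22 − ½·2·22²) = 484; TS = 726.
CS = ½·(93 − 76.5)·16.5 = 136.125; PS = (76.5·16.5 − 27·16.5 − ½·2·16.5²) = 544.5; TS = 680.625.
DWL = 726 − 680.625 = 45.375.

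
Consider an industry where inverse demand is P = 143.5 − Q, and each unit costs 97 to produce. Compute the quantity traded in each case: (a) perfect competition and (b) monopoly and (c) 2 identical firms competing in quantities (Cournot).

Perfect competition: P = MC = 97, so 143.5 − Q = 97 and Q = 46.5.
A monopolist chooses Q where MR = MC. MR = 143.5 − 2Q; setting this equal to 97 gives Q = 23.25 and P = 120.25.
Cournot with 2 identical firms: the symmetric best-response condition is 143.5 − 3q = 97. Each firm produces q = 15.5, total output Q = 31, price P = 112.5.

Competition: Q = 46.5; Monopoly: Q = 23.25; Cournot: Q = 31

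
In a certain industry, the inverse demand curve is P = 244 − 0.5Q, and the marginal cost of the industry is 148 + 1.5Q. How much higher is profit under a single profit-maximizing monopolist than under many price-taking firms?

π rises by 115.2

Under competition P = MC: 244 − 0.5Q = 148 + 1.5Q ⇒ Q = 48, P = 220.
Profit = 220·48 − (148·48 + ½·1.5·48²) = 1728.
Monopoly sets MR = MC: 244 − Q = 148 + 1.5Q ⇒ Q = 38.4, P = 244 − 0.5·38.4 = 224.8.
Profit = 224.8·38.4 − (148·38.4 + ½·1.5·38.4²) = 1843.2.
Change in profit: 1843.2 − 1728 = 115.2.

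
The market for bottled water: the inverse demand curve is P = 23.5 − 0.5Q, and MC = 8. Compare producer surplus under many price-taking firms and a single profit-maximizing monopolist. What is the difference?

PS rises by 120.125

Perfect competition: P = MC = 8, so 23.5 − 0.5Q = 8 and Q = 31.
PS = (8 − 8)·31 = 0.
Monopoly sets MR = MC: 23.5 − Q = 8 ⇒ Q = 15.5, P = 23.5 − 0.5·15.5 = 15.75.
PS = (15.75 − 8)·15.5 = 120.125.
Change in producer surplus: 120.125 − 0 = 120.125.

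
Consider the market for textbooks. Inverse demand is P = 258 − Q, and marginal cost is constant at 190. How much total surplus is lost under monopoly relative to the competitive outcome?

DWL = 578

Perfect competition: P = MC = 190, so 258 − Q = 190 and Q = 68.
Monopoly sets MR = MC: 258 − 2Q = 190 ⇒ Q = 34, P = 258 − 34 = 224.
DWL is the triangle between Q = 34 and Q = 68: ½·(68 − 34)·(224 − 190) = 578.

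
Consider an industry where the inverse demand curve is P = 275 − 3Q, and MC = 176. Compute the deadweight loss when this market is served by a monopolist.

DWL = 408.375

Perfect competition: P = MC = 176, so 275 − 3Q = 176 and Q = 33.
A monopolist chooses Q where MR = MC. MR = 275 − 6Q; setting this equal to 176 gives Q = 16.5 and P = 225.5.
DWL is the triangle between Q = 16.5 and Q = 33: ½·(33 − 16.5)·(225.5 − 176) = 408.375.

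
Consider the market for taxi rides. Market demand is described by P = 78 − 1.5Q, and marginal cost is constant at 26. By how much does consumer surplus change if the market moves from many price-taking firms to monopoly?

Under competition P = MC = 26, so Q = (78 − 26)/1.5 = 104/3.
CS = ½·(78 − 26)·104/3 = 2704/3.
A monopolist chooses Q where MR = MC. MR = 78 − 3Q; setting this equal to 26 gives Q = 52/3 and P = 52.
CS = ½·(78 − 52)·52/3 = 676/3.
Change in consumer surplus: 676/3 − 2704/3 = −676.

CS falls by 676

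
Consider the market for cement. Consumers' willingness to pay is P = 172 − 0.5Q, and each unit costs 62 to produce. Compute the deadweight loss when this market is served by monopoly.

DWL = 3025

Perfect competition: P = MC = 62, so 172 − 0.5Q = 62 and Q = 220.
Monopoly sets MR = MC: 172 − Q = 62 ⇒ Q = 110, P = 172 − 0.5·110 = 117.
DWL is the triangle between Q = 110 and Q = 220: ½·(220 − 110)·(117 − 62) = 3025.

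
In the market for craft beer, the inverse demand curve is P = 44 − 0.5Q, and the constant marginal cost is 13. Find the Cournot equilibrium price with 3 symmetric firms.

P = 20.75

With 3 symmetric Cournot firms, each firm's FOC gives 44 − 2q = 13, so q = 15.5, Q = 3·15.5 = 46.5, and P = 20.75.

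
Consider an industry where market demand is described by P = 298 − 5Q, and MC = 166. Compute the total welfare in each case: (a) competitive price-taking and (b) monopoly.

Competition: TS = 1742.4; Monopoly: TS = 1306.8

Under competition P = MC = 166, so Q = (298 − 166)/5 = 26.4.
CS = ½·(298 − 166)·26.4 = 1742.4; PS = (166 − 166)·26.4 = 0; TS = 1742.4.
A monopolist chooses Q where MR = MC. MR = 298 − 10Q; setting this equal to 166 gives Q = 13.2 and P = 232.
CS = ½·(298 − 232)·13.2 = 435.6; PS = (232 − 166)·13.2 = 871.2; TS = 1306.8.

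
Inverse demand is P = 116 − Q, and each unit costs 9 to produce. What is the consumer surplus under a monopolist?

CS = 1431.125

A monopolist chooses Q where MR = MC. MR = 116 − 2Q; setting this equal to 9 gives Q = 53.5 and P = 62.5.
CS = ½·(116 − 62.5)·53.5 = 1431.125.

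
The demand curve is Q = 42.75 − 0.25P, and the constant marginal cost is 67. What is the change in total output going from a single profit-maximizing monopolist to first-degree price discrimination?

Q rises by 13

Inverting demand: P = 171 − 4Q.
A monopolist chooses Q where MR = MC. MR = 171 − 8Q; setting this equal to 67 gives Q = 13 and P = 119.
With perfect price discrimination, output is the efficient level Q = 26 (where demand meets MC), but every buyer pays their willingness to pay: CS = 0 and PS = total surplus.
Change in total output: 26 − 13 = 13.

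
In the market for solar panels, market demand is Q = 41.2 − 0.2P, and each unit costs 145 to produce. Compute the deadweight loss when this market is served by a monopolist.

DWL = 93.025

Inverting demand: P = 206 − 5Q.
Perfect competition: P = MC = 145, so 206 − 5Q = 145 and Q = 12.2.
Monopoly sets MR = MC: 206 − 10Q = 145 ⇒ Q = 6.1, P = 206 − 5·6.1 = 175.5.
DWL is the triangle between Q = 6.1 and Q = 12.2: ½·(12.2 − 6.1)·(175.5 − 145) = 93.025.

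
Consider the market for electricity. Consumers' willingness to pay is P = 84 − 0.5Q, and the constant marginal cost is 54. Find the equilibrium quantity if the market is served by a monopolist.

A monopolist chooses Q where MR = MC. MR = 84 − Q; setting this equal to 54 gives Q = 30 and P = 69.

Q = 30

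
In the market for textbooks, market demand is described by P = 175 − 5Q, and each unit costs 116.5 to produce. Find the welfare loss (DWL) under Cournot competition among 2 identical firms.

Competitive firms price at marginal cost: P = 116.5, giving Q = 11.7.
With 2 symmetric Cournot firms, each firm's FOC gives 175 − 15q = 116.5, so q = 3.9, Q = 2·3.9 = 7.8, and P = 136.
DWL is the triangle between Q = 7.8 and Q = 11.7: ½·(11.7 − 7.8)·(136 − 116.5) = 38.025.

DWL = 38.025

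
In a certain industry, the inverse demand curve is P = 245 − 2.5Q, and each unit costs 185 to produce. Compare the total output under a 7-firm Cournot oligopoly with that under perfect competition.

Cournot: Q = 21; Competition: Q = 24

Cournot with 7 identical firms: the symmetric best-response condition is 245 − 20q = 185. Each firm produces q = 3, total output Q = 21, price P = 192.5.
Competitive firms price at marginal cost: P = 185, giving Q = 24.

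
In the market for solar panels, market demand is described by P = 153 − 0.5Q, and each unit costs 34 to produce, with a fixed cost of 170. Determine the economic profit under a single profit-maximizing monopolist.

A monopolist chooses Q where MR = MC. MR = 153 − Q; setting this equal to 34 gives Q = 119 and P = 93.5.
Profit = (93.5 − 34)·119 − 170 = 6910.5.

Profit = 6910.5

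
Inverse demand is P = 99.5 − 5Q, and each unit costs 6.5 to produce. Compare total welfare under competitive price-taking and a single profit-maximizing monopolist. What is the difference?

Total welfare falls by 216.225

Perfect competition: P = MC = 6.5, so 99.5 − 5Q = 6.5 and Q = 18.6.
CS = ½·(99.5 − 6.5)·18.6 = 864.9; PS = (6.5 − 6.5)·18.6 = 0; TS = 864.9.
A monopolist chooses Q where MR = MC. MR = 99.5 − 10Q; setting this equal to 6.5 gives Q = 9.3 and P = 53.
CS = ½·(99.5 − 53)·9.3 = 216.225; PS = (53 − 6.5)·9.3 = 432.45; TS = 648.675.
Change in total welfare: 648.675 − 864.9 = −216.225.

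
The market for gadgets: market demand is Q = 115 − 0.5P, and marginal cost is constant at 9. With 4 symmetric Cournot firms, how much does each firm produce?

q_i = 22.1

Inverting demand: P = 230 − 2Q.
With 4 symmetric Cournot firms, each firm's FOC gives 230 − 10q = 9, so q = 22.1, Q = 4·22.1 = 88.4, and P = 53.2.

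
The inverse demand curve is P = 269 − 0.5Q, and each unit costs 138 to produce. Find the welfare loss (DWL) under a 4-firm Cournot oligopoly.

Perfect competition: P = MC = 138, so 269 − 0.5Q = 138 and Q = 262.
Cournot with 4 identical firms: the symmetric best-response condition is 269 − 2.5q = 138. Each firm produces q = 52.4, total output Q = 209.6, price P = 164.2.
DWL is the triangle between Q = 209.6 and Q = 262: ½·(262 − 209.6)·(164.2 − 138) = 686.44.

DWL = 686.44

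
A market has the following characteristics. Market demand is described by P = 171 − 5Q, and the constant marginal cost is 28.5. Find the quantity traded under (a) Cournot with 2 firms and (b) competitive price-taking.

Cournot with 2 identical firms: the symmetric best-response condition is 171 − 15q = 28.5. Each firm produces q = 9.5, total output Q = 19, price P = 76.
Perfect competition: P = MC = 28.5, so 171 − 5Q = 28.5 and Q = 28.5.

Cournot: Q = 19; Competition: Q = 28.5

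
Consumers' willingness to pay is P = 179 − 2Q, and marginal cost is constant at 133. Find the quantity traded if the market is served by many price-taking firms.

Perfect competition: P = MC = 133, so 179 − 2Q = 133 and Q = 23.

Q = 23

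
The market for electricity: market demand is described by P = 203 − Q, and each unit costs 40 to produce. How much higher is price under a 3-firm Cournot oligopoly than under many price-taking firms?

Price rises by 40.75

Perfect competition: P = MC = 40, so 203 − Q = 40 and Q = 163.
With 3 symmetric Cournot firms, each firm's FOC gives 203 − 4q = 40, so q = 40.75, Q = 3·40.75 = 122.25, and P = 80.75.
Change in price: 80.75 − 40 = 40.75.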